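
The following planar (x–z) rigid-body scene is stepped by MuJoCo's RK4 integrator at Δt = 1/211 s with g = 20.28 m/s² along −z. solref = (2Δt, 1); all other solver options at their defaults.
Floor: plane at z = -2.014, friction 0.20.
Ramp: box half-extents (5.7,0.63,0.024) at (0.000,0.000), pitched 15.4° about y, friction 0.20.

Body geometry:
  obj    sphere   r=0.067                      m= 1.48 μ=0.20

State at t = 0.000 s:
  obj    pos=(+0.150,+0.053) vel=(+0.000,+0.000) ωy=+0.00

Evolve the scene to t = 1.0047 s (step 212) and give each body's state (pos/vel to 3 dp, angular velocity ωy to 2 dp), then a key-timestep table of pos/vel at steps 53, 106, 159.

State at t = 1.0047 s:
  obj    pos=(+2.022,-0.463) vel=(+3.726,-1.026) ωy=+57.68

Key-timestep trajectory:
   step    t(s)  obj.x    obj.z    obj.vx   obj.vz 
     53  0.2512   +0.267  +0.021  +0.932  -0.257
    106  0.5024   +0.618  -0.076  +1.863  -0.513
    159  0.7536   +1.203  -0.237  +2.795  -0.770


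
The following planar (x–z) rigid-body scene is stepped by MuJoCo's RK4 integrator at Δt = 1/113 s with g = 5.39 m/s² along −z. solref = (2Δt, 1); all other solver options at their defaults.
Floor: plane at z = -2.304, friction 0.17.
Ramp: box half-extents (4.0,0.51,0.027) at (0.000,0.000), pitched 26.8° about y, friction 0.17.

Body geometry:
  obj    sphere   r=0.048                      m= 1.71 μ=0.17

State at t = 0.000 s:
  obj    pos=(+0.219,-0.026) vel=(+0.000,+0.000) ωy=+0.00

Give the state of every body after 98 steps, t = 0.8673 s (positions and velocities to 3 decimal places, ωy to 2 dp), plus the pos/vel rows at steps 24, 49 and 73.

State at t = 0.8673 s:
  obj    pos=(+0.802,-0.321) vel=(+1.344,-0.679) ωy=+31.34

Key-timestep trajectory:
   step    t(s)  obj.x    obj.z    obj.vx   obj.vz 
     24  0.2124   +0.254  -0.044  +0.329  -0.166
     49  0.4336   +0.365  -0.100  +0.672  -0.339
     73  0.6460   +0.542  -0.190  +1.001  -0.506


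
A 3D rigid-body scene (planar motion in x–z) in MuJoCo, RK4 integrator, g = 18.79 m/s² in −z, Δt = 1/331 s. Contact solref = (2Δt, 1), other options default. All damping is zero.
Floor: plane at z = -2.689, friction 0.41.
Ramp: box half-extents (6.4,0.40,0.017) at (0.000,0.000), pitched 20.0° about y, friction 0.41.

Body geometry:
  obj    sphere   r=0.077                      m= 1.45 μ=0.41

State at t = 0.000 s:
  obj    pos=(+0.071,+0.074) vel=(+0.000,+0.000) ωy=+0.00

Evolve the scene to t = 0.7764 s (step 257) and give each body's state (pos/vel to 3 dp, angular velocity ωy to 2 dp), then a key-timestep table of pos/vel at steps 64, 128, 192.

State at t = 0.7764 s:
  obj    pos=(+1.371,-0.399) vel=(+3.349,-1.219) ωy=+46.28

Key-timestep trajectory:
   step    t(s)  obj.x    obj.z    obj.vx   obj.vz 
     64  0.1934   +0.152  +0.045  +0.834  -0.304
    128  0.3867   +0.394  -0.043  +1.668  -0.607
    192  0.5801   +0.797  -0.190  +2.502  -0.911


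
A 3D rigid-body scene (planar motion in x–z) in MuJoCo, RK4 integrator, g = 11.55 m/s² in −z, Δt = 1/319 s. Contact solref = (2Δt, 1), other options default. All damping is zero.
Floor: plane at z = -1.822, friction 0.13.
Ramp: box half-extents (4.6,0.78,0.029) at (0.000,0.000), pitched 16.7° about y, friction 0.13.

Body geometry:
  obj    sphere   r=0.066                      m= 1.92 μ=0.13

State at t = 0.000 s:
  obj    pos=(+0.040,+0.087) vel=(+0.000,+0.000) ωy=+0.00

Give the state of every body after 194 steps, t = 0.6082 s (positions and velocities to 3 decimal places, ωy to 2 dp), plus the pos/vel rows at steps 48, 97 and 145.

State at t = 0.6082 s:
  obj    pos=(+0.460,-0.039) vel=(+1.381,-0.414) ωy=+21.84

Key-timestep trajectory:
   step    t(s)  obj.x    obj.z    obj.vx   obj.vz 
     48  0.1505   +0.066  +0.079  +0.342  -0.103
     97  0.3041   +0.145  +0.056  +0.691  -0.207
    145  0.4545   +0.275  +0.017  +1.032  -0.310


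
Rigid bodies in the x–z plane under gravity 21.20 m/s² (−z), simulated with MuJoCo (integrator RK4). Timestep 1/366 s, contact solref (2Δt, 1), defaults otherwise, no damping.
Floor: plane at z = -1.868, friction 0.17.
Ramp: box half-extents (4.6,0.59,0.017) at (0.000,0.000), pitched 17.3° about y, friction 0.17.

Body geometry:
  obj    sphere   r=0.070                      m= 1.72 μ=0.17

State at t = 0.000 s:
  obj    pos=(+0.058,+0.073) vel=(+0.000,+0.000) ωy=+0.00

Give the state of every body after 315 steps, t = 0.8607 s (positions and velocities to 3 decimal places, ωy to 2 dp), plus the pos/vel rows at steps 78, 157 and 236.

State at t = 0.8607 s:
  obj    pos=(+1.650,-0.423) vel=(+3.700,-1.153) ωy=+55.36

Key-timestep trajectory:
   step    t(s)  obj.x    obj.z    obj.vx   obj.vz 
     78  0.2131   +0.156  +0.043  +0.916  -0.285
    157  0.4290   +0.454  -0.050  +1.844  -0.574
    236  0.6448   +0.952  -0.205  +2.772  -0.864


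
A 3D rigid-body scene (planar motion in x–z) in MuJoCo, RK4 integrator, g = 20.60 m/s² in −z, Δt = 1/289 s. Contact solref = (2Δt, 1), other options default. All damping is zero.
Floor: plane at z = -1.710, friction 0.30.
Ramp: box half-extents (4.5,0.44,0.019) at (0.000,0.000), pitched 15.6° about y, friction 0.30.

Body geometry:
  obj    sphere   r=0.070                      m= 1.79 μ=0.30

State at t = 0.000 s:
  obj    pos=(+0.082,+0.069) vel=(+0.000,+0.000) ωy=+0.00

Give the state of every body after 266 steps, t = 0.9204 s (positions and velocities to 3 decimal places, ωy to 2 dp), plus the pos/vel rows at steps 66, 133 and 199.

State at t = 0.9204 s:
  obj    pos=(+1.697,-0.381) vel=(+3.508,-0.979) ωy=+52.02

Key-timestep trajectory:
   step    t(s)  obj.x    obj.z    obj.vx   obj.vz 
     66  0.2284   +0.182  +0.042  +0.870  -0.243
    133  0.4602   +0.486  -0.043  +1.754  -0.490
    199  0.6886   +0.986  -0.183  +2.624  -0.733


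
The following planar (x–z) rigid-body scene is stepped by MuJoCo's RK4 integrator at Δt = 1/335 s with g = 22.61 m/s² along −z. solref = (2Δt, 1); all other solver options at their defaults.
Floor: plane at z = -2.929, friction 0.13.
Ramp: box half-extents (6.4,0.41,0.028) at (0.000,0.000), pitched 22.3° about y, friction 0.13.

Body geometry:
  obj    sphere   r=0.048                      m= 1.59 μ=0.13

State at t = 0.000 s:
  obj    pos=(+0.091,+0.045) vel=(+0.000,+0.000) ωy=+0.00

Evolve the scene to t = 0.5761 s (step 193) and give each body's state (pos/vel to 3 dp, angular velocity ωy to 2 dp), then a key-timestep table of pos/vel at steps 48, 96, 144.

State at t = 0.5761 s:
  obj    pos=(+1.032,-0.341) vel=(+3.267,-1.340) ωy=+73.53

Key-timestep trajectory:
   step    t(s)  obj.x    obj.z    obj.vx   obj.vz 
     48  0.1433   +0.149  +0.021  +0.813  -0.333
     96  0.2866   +0.324  -0.051  +1.625  -0.667
    144  0.4299   +0.615  -0.170  +2.438  -1.000


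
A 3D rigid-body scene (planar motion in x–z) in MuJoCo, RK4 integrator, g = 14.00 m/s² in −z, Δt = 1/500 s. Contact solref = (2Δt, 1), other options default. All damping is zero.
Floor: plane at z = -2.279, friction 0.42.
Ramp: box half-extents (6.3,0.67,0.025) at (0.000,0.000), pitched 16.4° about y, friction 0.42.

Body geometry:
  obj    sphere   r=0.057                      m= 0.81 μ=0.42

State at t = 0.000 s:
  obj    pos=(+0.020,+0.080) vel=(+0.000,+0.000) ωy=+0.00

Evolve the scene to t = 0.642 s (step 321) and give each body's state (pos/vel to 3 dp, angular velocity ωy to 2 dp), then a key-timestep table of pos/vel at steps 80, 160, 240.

State at t = 0.642 s:
  obj    pos=(+0.578,-0.085) vel=(+1.739,-0.512) ωy=+31.80

Key-timestep trajectory:
   step    t(s)  obj.x    obj.z    obj.vx   obj.vz 
     80  0.1600   +0.055  +0.069  +0.433  -0.128
    160  0.3200   +0.159  +0.039  +0.867  -0.255
    240  0.4800   +0.332  -0.012  +1.300  -0.383


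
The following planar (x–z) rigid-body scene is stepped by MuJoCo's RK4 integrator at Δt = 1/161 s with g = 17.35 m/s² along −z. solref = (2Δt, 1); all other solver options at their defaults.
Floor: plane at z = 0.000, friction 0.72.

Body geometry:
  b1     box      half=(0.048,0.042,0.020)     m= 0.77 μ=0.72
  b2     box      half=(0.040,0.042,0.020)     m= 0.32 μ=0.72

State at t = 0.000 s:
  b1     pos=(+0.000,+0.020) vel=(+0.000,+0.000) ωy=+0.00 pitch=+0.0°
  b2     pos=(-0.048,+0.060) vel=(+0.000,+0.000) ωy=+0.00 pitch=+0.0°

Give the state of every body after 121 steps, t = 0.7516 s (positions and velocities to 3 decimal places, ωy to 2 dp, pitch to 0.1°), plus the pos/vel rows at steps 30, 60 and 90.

State at t = 0.7516 s:
  b1     pos=(+0.000,+0.020) vel=(+0.000,+0.000) ωy=+0.00 pitch=+0.0°
  b2     pos=(-0.146,+0.020) vel=(+0.000,+0.001) ωy=+0.02 pitch=+180.0°

Key-timestep trajectory:
   step    t(s)  b1.x    b1.z    b1.vx   b1.vz   b2.x    b2.z    b2.vx   b2.vz 
     30  0.1863   +0.000  +0.020  +0.000  +0.000   -0.049  +0.060  -0.023  -0.001
     60  0.3727   +0.000  +0.020  +0.000  +0.000   -0.075  +0.041  -0.412  -0.020
     90  0.5590   +0.000  +0.020  +0.000  +0.000   -0.115  +0.043  -0.232  -0.047


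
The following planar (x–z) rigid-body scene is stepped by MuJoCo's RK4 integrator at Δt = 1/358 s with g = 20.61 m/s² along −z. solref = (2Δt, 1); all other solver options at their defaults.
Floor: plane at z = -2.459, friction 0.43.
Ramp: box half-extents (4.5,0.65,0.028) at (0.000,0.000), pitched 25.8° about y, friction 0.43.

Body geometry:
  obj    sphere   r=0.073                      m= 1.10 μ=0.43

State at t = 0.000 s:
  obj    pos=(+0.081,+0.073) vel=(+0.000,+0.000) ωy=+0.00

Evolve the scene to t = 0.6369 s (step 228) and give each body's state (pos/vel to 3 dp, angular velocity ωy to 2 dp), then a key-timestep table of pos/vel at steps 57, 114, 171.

State at t = 0.6369 s:
  obj    pos=(+1.251,-0.493) vel=(+3.674,-1.776) ωy=+55.89

Key-timestep trajectory:
   step    t(s)  obj.x    obj.z    obj.vx   obj.vz 
     57  0.1592   +0.154  +0.038  +0.919  -0.444
    114  0.3184   +0.374  -0.068  +1.837  -0.888
    171  0.4777   +0.739  -0.245  +2.756  -1.332


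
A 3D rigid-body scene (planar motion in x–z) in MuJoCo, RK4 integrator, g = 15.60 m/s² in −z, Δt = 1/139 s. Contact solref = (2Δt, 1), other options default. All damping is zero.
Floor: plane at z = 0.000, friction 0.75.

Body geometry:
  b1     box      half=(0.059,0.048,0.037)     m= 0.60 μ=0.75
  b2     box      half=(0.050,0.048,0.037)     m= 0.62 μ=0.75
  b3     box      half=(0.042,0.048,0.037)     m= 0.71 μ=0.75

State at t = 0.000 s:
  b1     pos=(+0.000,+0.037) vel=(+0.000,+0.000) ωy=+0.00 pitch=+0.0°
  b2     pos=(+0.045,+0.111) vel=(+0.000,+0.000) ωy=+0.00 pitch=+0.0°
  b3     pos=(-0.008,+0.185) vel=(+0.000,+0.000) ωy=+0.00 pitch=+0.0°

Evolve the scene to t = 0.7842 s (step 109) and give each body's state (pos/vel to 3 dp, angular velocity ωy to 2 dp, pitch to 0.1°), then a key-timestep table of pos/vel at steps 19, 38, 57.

State at t = 0.7842 s:
  b1     pos=(+0.000,+0.037) vel=(+0.000,+0.000) ωy=+0.00 pitch=+0.0°
  b2     pos=(+0.045,+0.111) vel=(+0.000,+0.000) ωy=+0.00 pitch=+0.1°
  b3     pos=(-0.113,+0.037) vel=(+0.000,+0.000) ωy=+0.00 pitch=+180.0°

Key-timestep trajectory:
   step    t(s)  b1.x    b1.z    b1.vx   b1.vz   b2.x    b2.z    b2.vx   b2.vz   b3.x    b3.z    b3.vx   b3.vz 
     19  0.1367   +0.000  +0.037  +0.001  +0.000   +0.045  +0.111  +0.003  +0.000   -0.017  +0.183  -0.178  -0.061
     38  0.2734   +0.000  +0.037  -0.003  -0.008   +0.045  +0.111  -0.012  -0.002   -0.059  +0.108  -0.392  -0.263
     57  0.4101   +0.000  +0.037  +0.000  +0.000   +0.045  +0.111  +0.000  +0.000   -0.123  +0.038  -0.049  -0.589


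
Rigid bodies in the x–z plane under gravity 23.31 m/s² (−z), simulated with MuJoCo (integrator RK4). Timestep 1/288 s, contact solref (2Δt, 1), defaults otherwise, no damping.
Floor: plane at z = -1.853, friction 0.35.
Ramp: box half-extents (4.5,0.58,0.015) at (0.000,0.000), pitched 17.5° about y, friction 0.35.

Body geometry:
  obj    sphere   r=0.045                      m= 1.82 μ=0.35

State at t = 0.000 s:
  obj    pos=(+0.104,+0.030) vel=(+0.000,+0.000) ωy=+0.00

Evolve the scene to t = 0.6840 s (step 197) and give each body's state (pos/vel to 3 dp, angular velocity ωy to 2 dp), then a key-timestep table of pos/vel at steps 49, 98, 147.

State at t = 0.6840 s:
  obj    pos=(+1.221,-0.322) vel=(+3.266,-1.030) ωy=+76.10

Key-timestep trajectory:
   step    t(s)  obj.x    obj.z    obj.vx   obj.vz 
     49  0.1701   +0.173  +0.008  +0.813  -0.256
     98  0.3403   +0.381  -0.057  +1.625  -0.512
    147  0.5104   +0.726  -0.166  +2.437  -0.768


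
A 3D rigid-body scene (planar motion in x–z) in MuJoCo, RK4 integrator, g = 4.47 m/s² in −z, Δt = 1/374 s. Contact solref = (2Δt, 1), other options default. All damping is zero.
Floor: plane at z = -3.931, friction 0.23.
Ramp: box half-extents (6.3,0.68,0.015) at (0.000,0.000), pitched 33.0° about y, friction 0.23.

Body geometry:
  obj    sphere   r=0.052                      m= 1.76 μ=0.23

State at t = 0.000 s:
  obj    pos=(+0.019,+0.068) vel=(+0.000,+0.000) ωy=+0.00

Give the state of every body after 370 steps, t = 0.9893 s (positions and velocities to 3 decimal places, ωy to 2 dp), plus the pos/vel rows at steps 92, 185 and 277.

State at t = 0.9893 s:
  obj    pos=(+0.733,-0.396) vel=(+1.443,-0.937) ωy=+33.08

Key-timestep trajectory:
   step    t(s)  obj.x    obj.z    obj.vx   obj.vz 
     92  0.2460   +0.063  +0.039  +0.359  -0.233
    185  0.4947   +0.197  -0.048  +0.721  -0.469
    277  0.7406   +0.419  -0.192  +1.080  -0.702


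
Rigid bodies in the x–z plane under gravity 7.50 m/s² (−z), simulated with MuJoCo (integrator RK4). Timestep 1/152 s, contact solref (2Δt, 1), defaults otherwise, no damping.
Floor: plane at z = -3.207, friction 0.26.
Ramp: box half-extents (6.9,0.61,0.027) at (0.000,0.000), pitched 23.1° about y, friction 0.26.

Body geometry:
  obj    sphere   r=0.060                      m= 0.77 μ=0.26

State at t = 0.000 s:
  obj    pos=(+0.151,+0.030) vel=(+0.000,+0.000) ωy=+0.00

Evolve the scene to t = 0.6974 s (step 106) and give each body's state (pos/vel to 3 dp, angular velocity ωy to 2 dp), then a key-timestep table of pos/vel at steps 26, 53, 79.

State at t = 0.6974 s:
  obj    pos=(+0.621,-0.170) vel=(+1.348,-0.575) ωy=+24.42

Key-timestep trajectory:
   step    t(s)  obj.x    obj.z    obj.vx   obj.vz 
     26  0.1711   +0.179  +0.018  +0.331  -0.141
     53  0.3487   +0.269  -0.020  +0.674  -0.288
     79  0.5197   +0.412  -0.081  +1.005  -0.429


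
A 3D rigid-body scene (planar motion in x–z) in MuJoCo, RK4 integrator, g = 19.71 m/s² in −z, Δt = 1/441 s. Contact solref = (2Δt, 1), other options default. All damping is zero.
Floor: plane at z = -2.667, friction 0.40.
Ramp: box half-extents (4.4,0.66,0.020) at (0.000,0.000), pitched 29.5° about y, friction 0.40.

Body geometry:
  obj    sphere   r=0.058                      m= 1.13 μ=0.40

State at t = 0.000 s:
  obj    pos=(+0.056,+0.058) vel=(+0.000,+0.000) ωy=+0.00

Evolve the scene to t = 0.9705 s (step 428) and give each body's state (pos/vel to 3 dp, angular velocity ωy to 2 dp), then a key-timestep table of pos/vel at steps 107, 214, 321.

State at t = 0.9705 s:
  obj    pos=(+2.898,-1.550) vel=(+5.856,-3.313) ωy=+116.00

Key-timestep trajectory:
   step    t(s)  obj.x    obj.z    obj.vx   obj.vz 
    107  0.2426   +0.234  -0.043  +1.464  -0.828
    214  0.4853   +0.766  -0.344  +2.928  -1.657
    321  0.7279   +1.655  -0.846  +4.392  -2.485


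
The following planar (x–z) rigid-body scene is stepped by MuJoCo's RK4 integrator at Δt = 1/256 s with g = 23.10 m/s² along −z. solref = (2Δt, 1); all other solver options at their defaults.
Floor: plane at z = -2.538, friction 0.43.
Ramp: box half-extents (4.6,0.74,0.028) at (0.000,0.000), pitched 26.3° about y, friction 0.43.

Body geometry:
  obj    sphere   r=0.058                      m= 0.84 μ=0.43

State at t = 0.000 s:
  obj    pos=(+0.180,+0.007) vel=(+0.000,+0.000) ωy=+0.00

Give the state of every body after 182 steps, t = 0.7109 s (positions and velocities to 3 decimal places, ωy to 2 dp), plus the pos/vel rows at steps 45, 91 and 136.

State at t = 0.7109 s:
  obj    pos=(+1.836,-0.812) vel=(+4.659,-2.303) ωy=+89.60

Key-timestep trajectory:
   step    t(s)  obj.x    obj.z    obj.vx   obj.vz 
     45  0.1758   +0.281  -0.043  +1.152  -0.569
     91  0.3555   +0.594  -0.198  +2.330  -1.151
    136  0.5312   +1.105  -0.450  +3.482  -1.721


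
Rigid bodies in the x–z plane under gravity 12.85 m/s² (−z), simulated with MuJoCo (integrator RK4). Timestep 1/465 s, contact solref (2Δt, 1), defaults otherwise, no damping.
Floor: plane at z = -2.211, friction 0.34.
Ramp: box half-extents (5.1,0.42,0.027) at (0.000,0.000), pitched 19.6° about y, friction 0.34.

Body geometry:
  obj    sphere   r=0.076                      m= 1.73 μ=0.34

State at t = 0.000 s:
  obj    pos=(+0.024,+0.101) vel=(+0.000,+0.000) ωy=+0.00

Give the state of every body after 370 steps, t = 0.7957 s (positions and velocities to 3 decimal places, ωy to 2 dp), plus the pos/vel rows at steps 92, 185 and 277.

State at t = 0.7957 s:
  obj    pos=(+0.942,-0.226) vel=(+2.308,-0.822) ωy=+32.23

Key-timestep trajectory:
   step    t(s)  obj.x    obj.z    obj.vx   obj.vz 
     92  0.1978   +0.081  +0.081  +0.574  -0.204
    185  0.3978   +0.254  +0.019  +1.154  -0.411
    277  0.5957   +0.539  -0.082  +1.728  -0.615


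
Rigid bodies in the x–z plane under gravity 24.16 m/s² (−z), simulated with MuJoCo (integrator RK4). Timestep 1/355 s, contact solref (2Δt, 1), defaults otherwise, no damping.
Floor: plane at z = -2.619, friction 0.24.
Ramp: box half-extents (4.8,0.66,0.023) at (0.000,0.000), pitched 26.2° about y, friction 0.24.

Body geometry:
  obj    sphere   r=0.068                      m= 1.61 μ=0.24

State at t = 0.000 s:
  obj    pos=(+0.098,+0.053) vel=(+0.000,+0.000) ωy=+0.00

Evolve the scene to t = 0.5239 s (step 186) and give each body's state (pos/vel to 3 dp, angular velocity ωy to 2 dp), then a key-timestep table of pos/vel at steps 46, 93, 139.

State at t = 0.5239 s:
  obj    pos=(+1.037,-0.409) vel=(+3.582,-1.763) ωy=+58.69

Key-timestep trajectory:
   step    t(s)  obj.x    obj.z    obj.vx   obj.vz 
     46  0.1296   +0.156  +0.025  +0.886  -0.436
     93  0.2620   +0.333  -0.062  +1.791  -0.881
    139  0.3915   +0.622  -0.205  +2.677  -1.317


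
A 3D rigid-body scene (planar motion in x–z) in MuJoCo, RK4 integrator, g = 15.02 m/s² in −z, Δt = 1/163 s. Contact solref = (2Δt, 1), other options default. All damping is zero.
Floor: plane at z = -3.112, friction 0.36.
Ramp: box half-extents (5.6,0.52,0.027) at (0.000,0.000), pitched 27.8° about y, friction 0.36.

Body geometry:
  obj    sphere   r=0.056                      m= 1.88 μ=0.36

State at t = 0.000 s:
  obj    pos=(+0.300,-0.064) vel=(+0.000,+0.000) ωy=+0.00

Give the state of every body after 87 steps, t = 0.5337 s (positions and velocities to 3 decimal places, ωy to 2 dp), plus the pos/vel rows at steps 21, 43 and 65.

State at t = 0.5337 s:
  obj    pos=(+0.930,-0.397) vel=(+2.362,-1.246) ωy=+47.67

Key-timestep trajectory:
   step    t(s)  obj.x    obj.z    obj.vx   obj.vz 
     21  0.1288   +0.337  -0.084  +0.570  -0.301
     43  0.2638   +0.454  -0.146  +1.168  -0.616
     65  0.3988   +0.652  -0.250  +1.765  -0.931


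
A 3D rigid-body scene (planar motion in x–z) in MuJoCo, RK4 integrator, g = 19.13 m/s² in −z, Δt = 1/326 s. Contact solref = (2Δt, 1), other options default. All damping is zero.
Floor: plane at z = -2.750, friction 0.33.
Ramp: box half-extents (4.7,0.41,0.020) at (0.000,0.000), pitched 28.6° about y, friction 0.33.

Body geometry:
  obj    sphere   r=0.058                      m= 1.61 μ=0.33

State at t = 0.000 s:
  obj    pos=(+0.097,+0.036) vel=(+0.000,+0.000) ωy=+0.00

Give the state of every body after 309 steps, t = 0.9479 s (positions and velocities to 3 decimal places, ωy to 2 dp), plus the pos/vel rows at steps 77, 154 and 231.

State at t = 0.9479 s:
  obj    pos=(+2.677,-1.371) vel=(+5.443,-2.968) ωy=+106.88

Key-timestep trajectory:
   step    t(s)  obj.x    obj.z    obj.vx   obj.vz 
     77  0.2362   +0.257  -0.051  +1.357  -0.740
    154  0.4724   +0.738  -0.313  +2.713  -1.479
    231  0.7086   +1.539  -0.750  +4.069  -2.219


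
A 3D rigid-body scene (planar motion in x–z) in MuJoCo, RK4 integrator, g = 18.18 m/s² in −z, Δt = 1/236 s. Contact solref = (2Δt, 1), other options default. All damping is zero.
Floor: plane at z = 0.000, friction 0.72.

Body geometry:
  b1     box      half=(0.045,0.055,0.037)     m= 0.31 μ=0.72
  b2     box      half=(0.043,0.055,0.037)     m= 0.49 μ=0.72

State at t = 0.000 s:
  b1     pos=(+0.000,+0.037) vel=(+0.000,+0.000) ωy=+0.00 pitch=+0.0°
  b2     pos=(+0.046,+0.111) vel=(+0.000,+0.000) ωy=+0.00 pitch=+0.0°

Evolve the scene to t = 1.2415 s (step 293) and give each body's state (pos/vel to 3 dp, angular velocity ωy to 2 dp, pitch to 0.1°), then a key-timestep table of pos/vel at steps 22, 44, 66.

State at t = 1.2415 s:
  b1     pos=(+0.000,+0.037) vel=(+0.000,+0.000) ωy=+0.00 pitch=+0.0°
  b2     pos=(+0.092,+0.043) vel=(+0.000,+0.000) ωy=+0.00 pitch=+90.0°

Key-timestep trajectory:
   step    t(s)  b1.x    b1.z    b1.vx   b1.vz   b2.x    b2.z    b2.vx   b2.vz 
     22  0.0932   +0.000  +0.037  +0.000  +0.000   +0.048  +0.111  +0.045  -0.003
     44  0.1864   +0.000  +0.037  -0.001  +0.000   +0.058  +0.109  +0.206  -0.075
     66  0.2797   +0.000  +0.037  +0.000  +0.000   +0.087  +0.068  +0.354  -1.109


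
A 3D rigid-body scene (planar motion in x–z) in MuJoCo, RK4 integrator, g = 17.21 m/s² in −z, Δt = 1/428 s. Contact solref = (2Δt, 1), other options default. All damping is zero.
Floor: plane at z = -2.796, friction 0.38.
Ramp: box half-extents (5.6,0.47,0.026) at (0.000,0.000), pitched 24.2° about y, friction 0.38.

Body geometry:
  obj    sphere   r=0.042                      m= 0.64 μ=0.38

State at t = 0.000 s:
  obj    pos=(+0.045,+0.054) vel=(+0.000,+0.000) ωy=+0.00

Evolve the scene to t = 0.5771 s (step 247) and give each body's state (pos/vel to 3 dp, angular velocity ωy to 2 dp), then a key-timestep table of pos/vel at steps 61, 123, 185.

State at t = 0.5771 s:
  obj    pos=(+0.811,-0.290) vel=(+2.653,-1.192) ωy=+69.23

Key-timestep trajectory:
   step    t(s)  obj.x    obj.z    obj.vx   obj.vz 
     61  0.1425   +0.092  +0.033  +0.655  -0.294
    123  0.2874   +0.235  -0.031  +1.321  -0.594
    185  0.4322   +0.475  -0.139  +1.987  -0.893


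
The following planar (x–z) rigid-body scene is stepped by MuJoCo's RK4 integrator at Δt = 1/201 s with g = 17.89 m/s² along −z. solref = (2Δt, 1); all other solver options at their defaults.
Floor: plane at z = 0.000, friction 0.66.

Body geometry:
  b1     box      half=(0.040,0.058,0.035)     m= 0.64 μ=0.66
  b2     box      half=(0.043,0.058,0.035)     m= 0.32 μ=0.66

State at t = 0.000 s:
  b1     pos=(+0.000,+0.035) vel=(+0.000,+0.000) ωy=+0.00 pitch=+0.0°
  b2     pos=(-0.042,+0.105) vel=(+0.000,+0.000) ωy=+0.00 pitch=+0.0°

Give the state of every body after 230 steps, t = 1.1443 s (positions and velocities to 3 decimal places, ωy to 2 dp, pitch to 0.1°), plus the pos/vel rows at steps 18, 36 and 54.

State at t = 1.1443 s:
  b1     pos=(+0.000,+0.035) vel=(+0.000,+0.000) ωy=+0.00 pitch=+0.0°
  b2     pos=(-0.084,+0.043) vel=(+0.000,+0.000) ωy=+0.00 pitch=-90.0°

Key-timestep trajectory:
   step    t(s)  b1.x    b1.z    b1.vx   b1.vz   b2.x    b2.z    b2.vx   b2.vz 
     18  0.0896   +0.000  +0.035  +0.000  +0.000   -0.045  +0.105  -0.070  -0.009
     36  0.1791   +0.000  +0.035  +0.000  +0.000   -0.059  +0.099  -0.273  -0.198
     54  0.2687   +0.000  +0.035  +0.000  +0.000   -0.088  +0.038  +0.010  -0.284


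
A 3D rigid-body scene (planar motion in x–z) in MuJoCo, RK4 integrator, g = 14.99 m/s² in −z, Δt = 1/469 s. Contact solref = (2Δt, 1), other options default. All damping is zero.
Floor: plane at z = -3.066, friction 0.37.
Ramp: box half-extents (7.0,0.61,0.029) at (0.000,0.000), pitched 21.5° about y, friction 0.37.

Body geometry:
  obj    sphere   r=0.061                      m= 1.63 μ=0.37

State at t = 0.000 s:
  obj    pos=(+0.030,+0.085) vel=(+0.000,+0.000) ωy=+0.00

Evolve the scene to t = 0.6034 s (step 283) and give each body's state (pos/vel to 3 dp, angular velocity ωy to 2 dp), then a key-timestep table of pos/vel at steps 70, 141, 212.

State at t = 0.6034 s:
  obj    pos=(+0.695,-0.177) vel=(+2.203,-0.868) ωy=+38.81

Key-timestep trajectory:
   step    t(s)  obj.x    obj.z    obj.vx   obj.vz 
     70  0.1493   +0.071  +0.069  +0.545  -0.215
    141  0.3006   +0.195  +0.020  +1.098  -0.432
    212  0.4520   +0.403  -0.062  +1.650  -0.650


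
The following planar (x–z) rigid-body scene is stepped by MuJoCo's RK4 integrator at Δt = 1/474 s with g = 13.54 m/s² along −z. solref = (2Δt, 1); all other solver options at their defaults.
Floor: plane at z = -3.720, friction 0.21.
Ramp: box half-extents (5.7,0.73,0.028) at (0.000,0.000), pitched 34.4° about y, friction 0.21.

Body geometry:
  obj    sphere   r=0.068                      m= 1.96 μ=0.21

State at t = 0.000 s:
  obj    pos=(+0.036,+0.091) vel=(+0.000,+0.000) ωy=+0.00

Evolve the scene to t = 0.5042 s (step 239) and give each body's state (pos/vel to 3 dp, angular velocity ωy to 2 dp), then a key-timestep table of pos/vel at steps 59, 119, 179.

State at t = 0.5042 s:
  obj    pos=(+0.610,-0.301) vel=(+2.273,-1.557) ωy=+40.50

Key-timestep trajectory:
   step    t(s)  obj.x    obj.z    obj.vx   obj.vz 
     59  0.1245   +0.071  +0.067  +0.561  -0.384
    119  0.2511   +0.179  -0.006  +1.132  -0.775
    179  0.3776   +0.358  -0.129  +1.703  -1.166


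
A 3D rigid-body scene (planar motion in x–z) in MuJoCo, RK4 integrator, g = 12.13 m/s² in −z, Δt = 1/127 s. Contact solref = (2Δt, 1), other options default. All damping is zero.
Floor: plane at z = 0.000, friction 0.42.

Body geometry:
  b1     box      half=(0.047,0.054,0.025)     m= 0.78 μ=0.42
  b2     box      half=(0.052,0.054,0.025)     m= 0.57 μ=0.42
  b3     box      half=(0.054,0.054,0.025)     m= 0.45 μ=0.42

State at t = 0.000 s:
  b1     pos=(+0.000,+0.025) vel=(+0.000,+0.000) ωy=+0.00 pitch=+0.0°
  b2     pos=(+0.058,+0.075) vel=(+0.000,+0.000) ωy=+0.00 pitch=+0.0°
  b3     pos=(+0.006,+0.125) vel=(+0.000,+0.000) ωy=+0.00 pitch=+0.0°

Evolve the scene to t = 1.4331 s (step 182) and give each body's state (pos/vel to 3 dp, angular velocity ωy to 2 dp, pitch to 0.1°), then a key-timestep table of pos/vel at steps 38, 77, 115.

State at t = 1.4331 s:
  b1     pos=(+0.000,+0.025) vel=(+0.000,+0.000) ωy=+0.00 pitch=+0.0°
  b2     pos=(+0.111,+0.052) vel=(+0.000,+0.000) ωy=+0.00 pitch=+90.0°
  b3     pos=(-0.124,+0.025) vel=(+0.000,+0.000) ωy=+0.00 pitch=+180.0°

Key-timestep trajectory:
   step    t(s)  b1.x    b1.z    b1.vx   b1.vz   b2.x    b2.z    b2.vx   b2.vz   b3.x    b3.z    b3.vx   b3.vz 
     38  0.2992   +0.000  +0.025  +0.000  +0.000   +0.058  +0.075  +0.000  +0.000   +0.002  +0.125  -0.050  -0.008
     77  0.6063   +0.000  +0.025  +0.000  +0.000   +0.083  +0.056  +0.179  +0.089   -0.066  +0.100  -0.419  -0.126
    115  0.9055   +0.000  +0.025  +0.000  +0.000   +0.118  +0.054  -0.159  -0.058   -0.124  +0.025  +0.000  +0.000


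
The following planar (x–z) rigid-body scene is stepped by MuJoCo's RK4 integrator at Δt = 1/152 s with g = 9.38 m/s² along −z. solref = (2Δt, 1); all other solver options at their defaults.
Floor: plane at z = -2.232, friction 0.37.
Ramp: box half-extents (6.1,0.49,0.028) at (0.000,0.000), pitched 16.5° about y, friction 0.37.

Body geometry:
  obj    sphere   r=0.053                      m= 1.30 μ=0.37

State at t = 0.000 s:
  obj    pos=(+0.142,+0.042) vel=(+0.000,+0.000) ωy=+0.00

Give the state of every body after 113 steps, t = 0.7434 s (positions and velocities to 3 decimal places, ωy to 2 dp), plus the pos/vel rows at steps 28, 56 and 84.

State at t = 0.7434 s:
  obj    pos=(+0.646,-0.107) vel=(+1.356,-0.402) ωy=+26.68

Key-timestep trajectory:
   step    t(s)  obj.x    obj.z    obj.vx   obj.vz 
     28  0.1842   +0.173  +0.033  +0.336  -0.100
     56  0.3684   +0.266  +0.006  +0.672  -0.199
     84  0.5526   +0.421  -0.040  +1.008  -0.299


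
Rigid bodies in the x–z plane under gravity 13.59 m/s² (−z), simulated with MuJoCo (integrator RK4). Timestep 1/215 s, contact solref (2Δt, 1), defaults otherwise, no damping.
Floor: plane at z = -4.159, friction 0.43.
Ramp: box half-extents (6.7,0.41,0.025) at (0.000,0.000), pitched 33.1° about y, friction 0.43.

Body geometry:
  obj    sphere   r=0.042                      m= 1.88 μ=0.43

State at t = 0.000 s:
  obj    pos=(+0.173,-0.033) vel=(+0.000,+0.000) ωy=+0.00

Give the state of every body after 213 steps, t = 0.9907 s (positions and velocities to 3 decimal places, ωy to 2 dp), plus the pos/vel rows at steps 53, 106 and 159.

State at t = 0.9907 s:
  obj    pos=(+2.352,-1.454) vel=(+4.399,-2.868) ωy=+125.03

Key-timestep trajectory:
   step    t(s)  obj.x    obj.z    obj.vx   obj.vz 
     53  0.2465   +0.308  -0.121  +1.095  -0.714
    106  0.4930   +0.713  -0.385  +2.189  -1.427
    159  0.7395   +1.388  -0.825  +3.284  -2.141


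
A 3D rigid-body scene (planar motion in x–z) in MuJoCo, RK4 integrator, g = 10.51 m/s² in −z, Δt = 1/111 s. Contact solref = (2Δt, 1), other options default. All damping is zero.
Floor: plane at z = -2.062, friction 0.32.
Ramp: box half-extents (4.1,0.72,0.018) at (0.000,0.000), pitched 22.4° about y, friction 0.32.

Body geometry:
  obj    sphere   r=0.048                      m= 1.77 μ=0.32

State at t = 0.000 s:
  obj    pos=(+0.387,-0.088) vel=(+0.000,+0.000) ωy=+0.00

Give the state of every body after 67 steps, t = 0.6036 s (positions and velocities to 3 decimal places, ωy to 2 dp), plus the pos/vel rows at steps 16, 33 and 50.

State at t = 0.6036 s:
  obj    pos=(+0.869,-0.287) vel=(+1.596,-0.658) ωy=+35.96

Key-timestep trajectory:
   step    t(s)  obj.x    obj.z    obj.vx   obj.vz 
     16  0.1441   +0.415  -0.099  +0.381  -0.157
     33  0.2973   +0.504  -0.136  +0.786  -0.324
     50  0.4505   +0.655  -0.199  +1.191  -0.491


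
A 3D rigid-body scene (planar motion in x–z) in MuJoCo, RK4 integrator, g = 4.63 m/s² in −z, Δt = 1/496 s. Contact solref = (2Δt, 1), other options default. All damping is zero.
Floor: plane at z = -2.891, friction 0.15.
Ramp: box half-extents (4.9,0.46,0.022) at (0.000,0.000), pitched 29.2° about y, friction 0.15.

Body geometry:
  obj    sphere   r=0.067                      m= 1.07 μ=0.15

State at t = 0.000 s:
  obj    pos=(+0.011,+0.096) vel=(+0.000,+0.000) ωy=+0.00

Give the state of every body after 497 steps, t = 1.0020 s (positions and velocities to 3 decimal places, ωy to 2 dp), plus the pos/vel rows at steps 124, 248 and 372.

State at t = 1.0020 s:
  obj    pos=(+0.735,-0.309) vel=(+1.445,-0.810) ωy=+22.64

Key-timestep trajectory:
   step    t(s)  obj.x    obj.z    obj.vx   obj.vz 
    124  0.2500   +0.056  +0.071  +0.362  -0.200
    248  0.5000   +0.191  -0.005  +0.722  -0.403
    372  0.7500   +0.417  -0.131  +1.082  -0.605


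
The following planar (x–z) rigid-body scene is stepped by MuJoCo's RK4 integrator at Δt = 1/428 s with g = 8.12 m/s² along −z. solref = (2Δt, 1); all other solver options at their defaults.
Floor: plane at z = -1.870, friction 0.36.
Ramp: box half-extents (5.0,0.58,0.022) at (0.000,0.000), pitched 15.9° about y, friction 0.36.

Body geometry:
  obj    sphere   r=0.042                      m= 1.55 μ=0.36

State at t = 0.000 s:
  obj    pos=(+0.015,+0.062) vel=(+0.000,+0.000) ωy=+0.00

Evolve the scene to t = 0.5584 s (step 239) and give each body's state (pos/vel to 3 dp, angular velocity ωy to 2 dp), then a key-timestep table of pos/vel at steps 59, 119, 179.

State at t = 0.5584 s:
  obj    pos=(+0.253,-0.006) vel=(+0.853,-0.243) ωy=+21.12

Key-timestep trajectory:
   step    t(s)  obj.x    obj.z    obj.vx   obj.vz 
     59  0.1379   +0.030  +0.058  +0.211  -0.060
    119  0.2780   +0.074  +0.045  +0.425  -0.121
    179  0.4182   +0.149  +0.024  +0.639  -0.182


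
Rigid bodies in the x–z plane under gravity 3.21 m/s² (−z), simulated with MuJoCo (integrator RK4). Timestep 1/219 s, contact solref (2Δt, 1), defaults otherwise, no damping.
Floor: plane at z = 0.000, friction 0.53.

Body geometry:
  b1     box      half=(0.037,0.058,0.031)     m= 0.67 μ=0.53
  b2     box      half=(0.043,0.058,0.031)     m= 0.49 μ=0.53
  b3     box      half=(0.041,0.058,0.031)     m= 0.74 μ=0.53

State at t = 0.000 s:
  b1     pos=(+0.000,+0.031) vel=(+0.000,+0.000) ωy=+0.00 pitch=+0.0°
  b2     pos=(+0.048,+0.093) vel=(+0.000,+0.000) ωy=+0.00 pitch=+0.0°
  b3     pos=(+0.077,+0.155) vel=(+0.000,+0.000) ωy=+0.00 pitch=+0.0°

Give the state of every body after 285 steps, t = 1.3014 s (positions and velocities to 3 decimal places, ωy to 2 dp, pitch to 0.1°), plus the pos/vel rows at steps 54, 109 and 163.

State at t = 1.3014 s:
  b1     pos=(+0.000,+0.031) vel=(+0.000,+0.000) ωy=+0.00 pitch=+0.0°
  b2     pos=(+0.089,+0.043) vel=(+0.000,+0.000) ωy=+0.00 pitch=+90.0°
  b3     pos=(+0.253,+0.031) vel=(+0.000,+0.000) ωy=+0.00 pitch=+180.0°

Key-timestep trajectory:
   step    t(s)  b1.x    b1.z    b1.vx   b1.vz   b2.x    b2.z    b2.vx   b2.vz   b3.x    b3.z    b3.vx   b3.vz 
     54  0.2466   +0.000  +0.031  +0.000  +0.000   +0.060  +0.086  +0.094  -0.095   +0.112  +0.130  +0.265  -0.294
    109  0.4977   +0.000  +0.031  +0.000  +0.000   +0.095  +0.047  +0.088  +0.054   +0.187  +0.046  +0.195  +0.123
    163  0.7443   +0.000  +0.031  +0.000  +0.000   +0.090  +0.044  -0.129  -0.087   +0.231  +0.047  +0.202  -0.090


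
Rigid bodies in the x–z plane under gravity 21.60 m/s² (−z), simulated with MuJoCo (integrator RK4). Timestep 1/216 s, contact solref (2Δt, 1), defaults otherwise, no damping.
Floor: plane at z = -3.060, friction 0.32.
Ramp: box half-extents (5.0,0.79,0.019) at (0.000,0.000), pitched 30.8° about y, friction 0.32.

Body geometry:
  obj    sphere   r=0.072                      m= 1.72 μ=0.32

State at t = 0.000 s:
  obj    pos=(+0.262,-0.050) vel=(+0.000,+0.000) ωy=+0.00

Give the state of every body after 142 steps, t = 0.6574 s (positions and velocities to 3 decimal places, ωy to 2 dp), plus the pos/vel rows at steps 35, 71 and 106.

State at t = 0.6574 s:
  obj    pos=(+1.729,-0.924) vel=(+4.461,-2.659) ωy=+72.11

Key-timestep trajectory:
   step    t(s)  obj.x    obj.z    obj.vx   obj.vz 
     35  0.1620   +0.351  -0.103  +1.100  -0.656
     71  0.3287   +0.629  -0.269  +2.231  -1.330
    106  0.4907   +1.079  -0.537  +3.330  -1.985


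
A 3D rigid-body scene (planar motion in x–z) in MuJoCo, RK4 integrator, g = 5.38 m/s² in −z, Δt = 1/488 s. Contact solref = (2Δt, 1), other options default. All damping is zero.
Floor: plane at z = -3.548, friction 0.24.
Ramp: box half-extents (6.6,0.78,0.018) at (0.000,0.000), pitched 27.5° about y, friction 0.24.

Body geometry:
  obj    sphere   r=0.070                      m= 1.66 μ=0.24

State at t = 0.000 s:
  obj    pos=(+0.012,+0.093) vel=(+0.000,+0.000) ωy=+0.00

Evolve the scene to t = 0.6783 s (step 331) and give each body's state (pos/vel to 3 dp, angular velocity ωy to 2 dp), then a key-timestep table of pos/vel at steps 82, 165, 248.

State at t = 0.6783 s:
  obj    pos=(+0.374,-0.096) vel=(+1.068,-0.556) ωy=+17.19

Key-timestep trajectory:
   step    t(s)  obj.x    obj.z    obj.vx   obj.vz 
     82  0.1680   +0.034  +0.081  +0.265  -0.138
    165  0.3381   +0.102  +0.046  +0.532  -0.277
    248  0.5082   +0.215  -0.013  +0.800  -0.416


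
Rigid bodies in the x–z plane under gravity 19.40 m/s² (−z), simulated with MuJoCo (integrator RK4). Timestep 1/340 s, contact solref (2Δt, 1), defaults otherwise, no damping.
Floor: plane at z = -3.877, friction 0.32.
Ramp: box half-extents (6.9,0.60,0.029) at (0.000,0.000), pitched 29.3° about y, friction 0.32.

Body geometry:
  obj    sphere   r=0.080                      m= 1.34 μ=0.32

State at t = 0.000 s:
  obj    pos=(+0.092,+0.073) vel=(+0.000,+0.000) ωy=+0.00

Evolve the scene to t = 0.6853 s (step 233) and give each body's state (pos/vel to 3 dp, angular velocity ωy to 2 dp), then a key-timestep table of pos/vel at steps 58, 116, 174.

State at t = 0.6853 s:
  obj    pos=(+1.481,-0.706) vel=(+4.053,-2.274) ωy=+58.08

Key-timestep trajectory:
   step    t(s)  obj.x    obj.z    obj.vx   obj.vz 
     58  0.1706   +0.178  +0.025  +1.009  -0.566
    116  0.3412   +0.436  -0.120  +2.018  -1.132
    174  0.5118   +0.867  -0.361  +3.027  -1.698


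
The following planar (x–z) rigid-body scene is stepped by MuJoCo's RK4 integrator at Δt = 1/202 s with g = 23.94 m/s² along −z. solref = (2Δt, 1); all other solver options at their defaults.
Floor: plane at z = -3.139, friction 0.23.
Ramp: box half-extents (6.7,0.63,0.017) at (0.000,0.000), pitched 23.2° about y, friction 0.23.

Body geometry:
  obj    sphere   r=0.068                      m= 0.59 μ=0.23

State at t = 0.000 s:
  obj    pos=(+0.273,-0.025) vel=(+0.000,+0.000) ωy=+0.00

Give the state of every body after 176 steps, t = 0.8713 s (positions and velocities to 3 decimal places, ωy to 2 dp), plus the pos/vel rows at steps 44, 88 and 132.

State at t = 0.8713 s:
  obj    pos=(+2.624,-1.032) vel=(+5.395,-2.312) ωy=+86.30

Key-timestep trajectory:
   step    t(s)  obj.x    obj.z    obj.vx   obj.vz 
     44  0.2178   +0.420  -0.088  +1.349  -0.578
     88  0.4356   +0.861  -0.276  +2.698  -1.156
    132  0.6535   +1.595  -0.591  +4.046  -1.734


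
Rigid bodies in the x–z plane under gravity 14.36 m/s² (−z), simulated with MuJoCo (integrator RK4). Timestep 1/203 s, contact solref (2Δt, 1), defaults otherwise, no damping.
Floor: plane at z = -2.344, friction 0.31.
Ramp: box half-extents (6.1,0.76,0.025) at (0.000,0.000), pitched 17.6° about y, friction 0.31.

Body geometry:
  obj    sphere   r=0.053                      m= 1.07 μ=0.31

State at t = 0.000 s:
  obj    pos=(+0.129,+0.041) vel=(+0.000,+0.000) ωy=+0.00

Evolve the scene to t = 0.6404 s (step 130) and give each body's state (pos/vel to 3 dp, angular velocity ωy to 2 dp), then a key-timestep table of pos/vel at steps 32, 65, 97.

State at t = 0.6404 s:
  obj    pos=(+0.735,-0.151) vel=(+1.893,-0.601) ωy=+37.47

Key-timestep trajectory:
   step    t(s)  obj.x    obj.z    obj.vx   obj.vz 
     32  0.1576   +0.166  +0.029  +0.466  -0.148
     65  0.3202   +0.281  -0.007  +0.947  -0.300
     97  0.4778   +0.467  -0.066  +1.413  -0.448


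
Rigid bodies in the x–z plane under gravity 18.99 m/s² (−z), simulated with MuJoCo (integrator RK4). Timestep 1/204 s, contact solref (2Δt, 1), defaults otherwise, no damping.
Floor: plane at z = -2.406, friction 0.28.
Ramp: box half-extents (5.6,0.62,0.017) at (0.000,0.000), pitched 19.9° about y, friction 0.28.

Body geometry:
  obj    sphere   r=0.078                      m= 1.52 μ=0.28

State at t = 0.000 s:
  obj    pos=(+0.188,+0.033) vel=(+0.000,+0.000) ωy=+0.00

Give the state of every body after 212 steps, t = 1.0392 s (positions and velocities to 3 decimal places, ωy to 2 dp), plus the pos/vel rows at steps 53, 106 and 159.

State at t = 1.0392 s:
  obj    pos=(+2.532,-0.816) vel=(+4.512,-1.633) ωy=+61.50

Key-timestep trajectory:
   step    t(s)  obj.x    obj.z    obj.vx   obj.vz 
     53  0.2598   +0.335  -0.020  +1.128  -0.408
    106  0.5196   +0.774  -0.179  +2.256  -0.817
    159  0.7794   +1.507  -0.444  +3.384  -1.225


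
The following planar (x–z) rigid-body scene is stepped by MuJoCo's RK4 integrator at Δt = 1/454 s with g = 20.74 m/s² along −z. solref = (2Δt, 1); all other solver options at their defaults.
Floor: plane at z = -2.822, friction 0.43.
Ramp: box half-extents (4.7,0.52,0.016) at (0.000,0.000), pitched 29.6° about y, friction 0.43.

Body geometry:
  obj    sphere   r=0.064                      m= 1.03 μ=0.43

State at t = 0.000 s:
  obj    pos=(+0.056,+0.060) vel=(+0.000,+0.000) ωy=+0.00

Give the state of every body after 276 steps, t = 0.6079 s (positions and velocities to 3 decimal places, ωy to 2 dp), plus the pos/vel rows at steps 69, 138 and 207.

State at t = 0.6079 s:
  obj    pos=(+1.232,-0.608) vel=(+3.868,-2.197) ωy=+69.50

Key-timestep trajectory:
   step    t(s)  obj.x    obj.z    obj.vx   obj.vz 
     69  0.1520   +0.130  +0.018  +0.967  -0.549
    138  0.3040   +0.350  -0.107  +1.934  -1.099
    207  0.4559   +0.717  -0.316  +2.901  -1.648
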